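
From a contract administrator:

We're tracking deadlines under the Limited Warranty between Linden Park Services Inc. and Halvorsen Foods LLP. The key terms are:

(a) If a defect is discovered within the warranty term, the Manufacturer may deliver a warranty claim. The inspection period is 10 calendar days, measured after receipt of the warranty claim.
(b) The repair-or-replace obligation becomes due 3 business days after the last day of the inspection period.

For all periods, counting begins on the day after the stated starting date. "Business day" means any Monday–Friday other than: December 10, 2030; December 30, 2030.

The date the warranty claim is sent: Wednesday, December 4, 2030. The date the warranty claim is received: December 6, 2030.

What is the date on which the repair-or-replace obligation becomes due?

December 19, 2030

The last day of the inspection period: December 6, 2030 + 10 days = December 16, 2030.
From Monday, December 16, 2030, 3 business days (Dec 17, Dec 18, Dec 19, skipping weekends) brings us to Thursday, December 19, 2030, which is the date on which the repair-or-replace obligation becomes due.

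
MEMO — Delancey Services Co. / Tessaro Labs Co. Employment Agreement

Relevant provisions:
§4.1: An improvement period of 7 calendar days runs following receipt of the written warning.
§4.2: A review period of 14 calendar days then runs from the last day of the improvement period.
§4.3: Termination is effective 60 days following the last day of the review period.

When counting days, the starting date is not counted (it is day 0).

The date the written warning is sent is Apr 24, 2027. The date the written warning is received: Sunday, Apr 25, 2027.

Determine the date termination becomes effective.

The last day of the improvement period: 7 calendar days after Apr 25, 2027 is May 2, 2027.
The last day of the review period: May 2, 2027 + 14 days = May 16, 2027.
Adding 60 calendar days to May 16, 2027 gives Jul 15, 2027, which is the date termination becomes effective.

Jul 15, 2027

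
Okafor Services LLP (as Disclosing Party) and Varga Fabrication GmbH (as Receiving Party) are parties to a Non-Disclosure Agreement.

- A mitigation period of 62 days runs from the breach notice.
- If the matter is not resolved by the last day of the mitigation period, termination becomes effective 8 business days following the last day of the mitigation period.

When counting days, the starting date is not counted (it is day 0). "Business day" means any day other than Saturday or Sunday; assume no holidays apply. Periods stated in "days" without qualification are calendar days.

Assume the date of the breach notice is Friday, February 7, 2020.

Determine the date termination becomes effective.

The last day of the mitigation period: February 7, 2020 + 62 days = April 9, 2020.
The date termination becomes effective: counting 8 business days from Thursday, April 9, 2020 (Apr 10, Apr 13, Apr 14, Apr 15, Apr 16, Apr 17, Apr 20, Apr 21, skipping weekends) reaches Tuesday, April 21, 2020.

April 21, 2020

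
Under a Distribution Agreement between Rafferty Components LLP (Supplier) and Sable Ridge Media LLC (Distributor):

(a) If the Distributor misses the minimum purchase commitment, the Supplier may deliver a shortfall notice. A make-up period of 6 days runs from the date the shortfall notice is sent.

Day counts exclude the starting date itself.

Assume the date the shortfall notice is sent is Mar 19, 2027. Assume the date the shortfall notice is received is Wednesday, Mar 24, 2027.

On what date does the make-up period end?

Mar 25, 2027

Adding 6 calendar days to Mar 19, 2027 gives Mar 25, 2027, which is the last day of the make-up period.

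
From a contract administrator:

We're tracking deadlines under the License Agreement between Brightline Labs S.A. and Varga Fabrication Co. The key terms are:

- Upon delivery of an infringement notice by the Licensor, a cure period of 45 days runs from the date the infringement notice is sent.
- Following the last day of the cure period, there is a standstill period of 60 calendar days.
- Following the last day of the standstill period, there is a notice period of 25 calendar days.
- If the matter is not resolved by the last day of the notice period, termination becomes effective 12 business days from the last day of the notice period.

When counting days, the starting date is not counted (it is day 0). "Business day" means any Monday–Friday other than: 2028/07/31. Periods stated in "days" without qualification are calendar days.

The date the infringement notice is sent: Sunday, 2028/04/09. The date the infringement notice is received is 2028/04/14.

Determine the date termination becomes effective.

The last day of the cure period: 2028/04/09 + 45 days = 2028/05/24.
The last day of the standstill period: 60 calendar days after 2028/05/24 is 2028/07/23.
Adding 25 calendar days to 2028/07/23 gives 2028/08/17, which is the last day of the notice period.
From Thursday, 2028/08/17, 12 business days (Aug 18, Aug 21, Aug 22, Aug 23, …, Aug 31, Sep 1, Sep 4, skipping weekends) brings us to Monday, 2028/09/04, which is the date termination becomes effective.

2028/09/04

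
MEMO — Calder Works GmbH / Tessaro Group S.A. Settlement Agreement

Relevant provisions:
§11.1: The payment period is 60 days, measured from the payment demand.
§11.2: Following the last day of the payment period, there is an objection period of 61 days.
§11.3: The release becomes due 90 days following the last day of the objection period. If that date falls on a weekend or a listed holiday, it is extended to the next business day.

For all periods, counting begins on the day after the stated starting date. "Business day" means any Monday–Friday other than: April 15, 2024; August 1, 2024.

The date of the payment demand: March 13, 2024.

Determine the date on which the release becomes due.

The last day of the payment period: March 13, 2024 + 60 days = May 12, 2024.
The last day of the objection period: May 12, 2024 + 61 days = July 12, 2024.
The date on which the release becomes due: July 12, 2024 + 90 days = October 10, 2024. October 10, 2024 is a Thursday and is not a listed holiday, so no roll-forward applies.

October 10, 2024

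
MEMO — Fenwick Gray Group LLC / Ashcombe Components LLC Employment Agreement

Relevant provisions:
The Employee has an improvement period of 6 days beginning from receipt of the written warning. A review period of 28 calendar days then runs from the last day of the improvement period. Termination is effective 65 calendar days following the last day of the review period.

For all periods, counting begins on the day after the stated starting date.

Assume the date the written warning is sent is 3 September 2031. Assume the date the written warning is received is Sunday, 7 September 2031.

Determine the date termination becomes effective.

Adding 6 calendar days to 7 September 2031 gives 13 September 2031, which is the last day of the improvement period.
Adding 28 calendar days to 13 September 2031 gives 11 October 2031, which is the last day of the review period.
The date termination becomes effective: 11 October 2031 + 65 days = 15 December 2031.

15 December 2031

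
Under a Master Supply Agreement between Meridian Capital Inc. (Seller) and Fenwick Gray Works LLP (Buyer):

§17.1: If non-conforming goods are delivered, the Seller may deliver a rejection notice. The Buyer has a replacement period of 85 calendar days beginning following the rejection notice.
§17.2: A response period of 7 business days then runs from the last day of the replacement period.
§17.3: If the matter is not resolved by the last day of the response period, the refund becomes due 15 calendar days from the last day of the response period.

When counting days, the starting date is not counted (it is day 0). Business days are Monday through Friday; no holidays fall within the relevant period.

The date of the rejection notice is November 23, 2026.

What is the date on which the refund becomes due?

The last day of the replacement period: November 23, 2026 + 85 days = February 16, 2027.
The last day of the response period: counting 7 business days from Tuesday, February 16, 2027 (Feb 17, Feb 18, Feb 19, Feb 22, Feb 23, Feb 24, Feb 25, skipping weekends) reaches Thursday, February 25, 2027.
The date on which the refund becomes due: 15 calendar days after February 25, 2027 is March 12, 2027.

March 12, 2027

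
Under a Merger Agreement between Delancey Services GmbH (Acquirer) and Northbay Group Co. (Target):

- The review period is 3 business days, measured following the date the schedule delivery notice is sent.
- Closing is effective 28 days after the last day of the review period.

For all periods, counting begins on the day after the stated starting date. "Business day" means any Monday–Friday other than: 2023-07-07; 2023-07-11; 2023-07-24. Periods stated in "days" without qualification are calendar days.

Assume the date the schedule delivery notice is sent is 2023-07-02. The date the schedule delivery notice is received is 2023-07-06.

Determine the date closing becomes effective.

2023-08-02

From Sunday, 2023-07-02, 3 business days (Jul 3, Jul 4, Jul 5, skipping weekends) brings us to Wednesday, 2023-07-05, which is the last day of the review period.
The date closing becomes effective: 2023-07-05 + 28 days = 2023-08-02.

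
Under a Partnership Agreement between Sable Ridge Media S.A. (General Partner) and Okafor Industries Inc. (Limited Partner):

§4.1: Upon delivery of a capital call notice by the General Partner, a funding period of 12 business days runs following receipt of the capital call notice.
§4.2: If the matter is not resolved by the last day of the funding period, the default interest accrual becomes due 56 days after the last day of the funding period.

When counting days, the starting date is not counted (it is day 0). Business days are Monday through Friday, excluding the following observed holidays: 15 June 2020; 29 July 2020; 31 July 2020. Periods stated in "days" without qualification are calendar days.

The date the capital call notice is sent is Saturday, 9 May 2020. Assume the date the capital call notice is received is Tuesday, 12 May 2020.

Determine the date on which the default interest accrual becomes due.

The last day of the funding period: counting 12 business days from Tuesday, 12 May 2020 (May 13, May 14, May 15, May 18, …, May 26, May 27, May 28, skipping weekends) reaches Thursday, 28 May 2020.
The date on which the default interest accrual becomes due: 28 May 2020 + 56 days = 23 July 2020.

23 July 2020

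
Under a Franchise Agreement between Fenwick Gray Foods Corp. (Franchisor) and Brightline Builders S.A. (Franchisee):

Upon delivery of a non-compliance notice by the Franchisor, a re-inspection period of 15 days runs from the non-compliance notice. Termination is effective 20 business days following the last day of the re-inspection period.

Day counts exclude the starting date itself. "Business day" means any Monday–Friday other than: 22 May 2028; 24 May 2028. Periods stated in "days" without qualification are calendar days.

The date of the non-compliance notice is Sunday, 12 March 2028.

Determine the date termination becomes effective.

The last day of the re-inspection period: 15 calendar days after 12 March 2028 is 27 March 2028.
The date termination becomes effective: counting 20 business days from Monday, 27 March 2028 (Mar 28, Mar 29, Mar 30, Mar 31, …, Apr 20, Apr 21, Apr 24, skipping weekends) reaches Monday, 24 April 2028.

24 April 2028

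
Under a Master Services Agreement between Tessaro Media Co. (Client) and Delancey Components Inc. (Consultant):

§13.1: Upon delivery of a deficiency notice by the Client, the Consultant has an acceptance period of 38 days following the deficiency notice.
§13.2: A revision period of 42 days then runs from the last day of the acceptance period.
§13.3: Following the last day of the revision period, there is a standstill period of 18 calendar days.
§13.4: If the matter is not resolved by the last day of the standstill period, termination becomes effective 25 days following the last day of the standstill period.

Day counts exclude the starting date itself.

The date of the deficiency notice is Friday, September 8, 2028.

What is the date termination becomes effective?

January 9, 2029

The last day of the acceptance period: September 8, 2028 + 38 days = October 16, 2028.
The last day of the revision period: 42 calendar days after October 16, 2028 is November 27, 2028.
Adding 18 calendar days to November 27, 2028 gives December 15, 2028, which is the last day of the standstill period.
The date termination becomes effective: 25 calendar days after December 15, 2028 is January 9, 2029.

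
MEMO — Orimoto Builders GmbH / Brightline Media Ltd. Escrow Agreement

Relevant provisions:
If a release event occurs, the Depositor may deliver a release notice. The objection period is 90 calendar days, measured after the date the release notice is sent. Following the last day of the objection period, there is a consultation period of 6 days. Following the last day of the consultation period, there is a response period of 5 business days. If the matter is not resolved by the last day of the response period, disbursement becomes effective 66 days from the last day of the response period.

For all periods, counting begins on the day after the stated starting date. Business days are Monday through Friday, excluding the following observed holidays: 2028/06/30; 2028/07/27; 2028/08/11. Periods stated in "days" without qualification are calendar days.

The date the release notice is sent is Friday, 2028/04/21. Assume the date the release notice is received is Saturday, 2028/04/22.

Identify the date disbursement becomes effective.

2028/10/08

The last day of the objection period: 2028/04/21 + 90 days = 2028/07/20.
The last day of the consultation period: 2028/07/20 + 6 days = 2028/07/26.
The last day of the response period: counting 5 business days from Wednesday, 2028/07/26 (Jul 28, Jul 31, Aug 1, Aug 2, Aug 3, skipping weekends and the listed holiday on Jul 27) reaches Thursday, 2028/08/03.
Adding 66 calendar days to 2028/08/03 gives 2028/10/08, which is the date disbursement becomes effective.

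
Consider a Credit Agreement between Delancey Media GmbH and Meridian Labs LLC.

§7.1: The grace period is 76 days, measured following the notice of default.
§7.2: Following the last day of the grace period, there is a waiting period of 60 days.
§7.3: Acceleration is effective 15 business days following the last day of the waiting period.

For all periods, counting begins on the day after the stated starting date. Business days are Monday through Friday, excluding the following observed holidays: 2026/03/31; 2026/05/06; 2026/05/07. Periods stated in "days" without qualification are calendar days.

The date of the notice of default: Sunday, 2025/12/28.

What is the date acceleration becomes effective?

2026/06/03

The last day of the grace period: 2025/12/28 + 76 days = 2026/03/14.
The last day of the waiting period: 2026/03/14 + 60 days = 2026/05/13.
The date acceleration becomes effective: 15 business days after Wednesday, 2026/05/13, skipping weekends — May 14, May 15, May 18, May 19, …, Jun 1, Jun 2, Jun 3 — lands on Wednesday, 2026/06/03.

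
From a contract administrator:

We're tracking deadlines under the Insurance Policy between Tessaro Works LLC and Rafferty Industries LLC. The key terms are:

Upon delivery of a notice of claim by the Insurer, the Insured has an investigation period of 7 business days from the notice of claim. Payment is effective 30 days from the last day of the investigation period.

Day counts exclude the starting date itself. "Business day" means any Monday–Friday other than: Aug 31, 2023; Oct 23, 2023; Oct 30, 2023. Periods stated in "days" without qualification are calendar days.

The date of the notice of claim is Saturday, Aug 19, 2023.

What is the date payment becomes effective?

The last day of the investigation period: counting 7 business days from Saturday, Aug 19, 2023 (Aug 21, Aug 22, Aug 23, Aug 24, Aug 25, Aug 28, Aug 29, skipping weekends) reaches Tuesday, Aug 29, 2023.
The date payment becomes effective: 30 calendar days after Aug 29, 2023 is Sep 28, 2023.

Sep 28, 2023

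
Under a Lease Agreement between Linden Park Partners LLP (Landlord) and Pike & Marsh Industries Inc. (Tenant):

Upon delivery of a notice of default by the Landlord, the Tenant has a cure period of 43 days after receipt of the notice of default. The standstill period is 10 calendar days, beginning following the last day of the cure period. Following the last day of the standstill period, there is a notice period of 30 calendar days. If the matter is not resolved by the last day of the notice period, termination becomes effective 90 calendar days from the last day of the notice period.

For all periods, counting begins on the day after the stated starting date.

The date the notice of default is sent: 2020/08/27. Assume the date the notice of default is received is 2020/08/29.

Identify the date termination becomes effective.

Adding 43 calendar days to 2020/08/29 gives 2020/10/11, which is the last day of the cure period.
Adding 10 calendar days to 2020/10/11 gives 2020/10/21, which is the last day of the standstill period.
The last day of the notice period: 30 calendar days after 2020/10/21 is 2020/11/20.
The date termination becomes effective: 90 calendar days after 2020/11/20 is 2021/02/18.

2021/02/18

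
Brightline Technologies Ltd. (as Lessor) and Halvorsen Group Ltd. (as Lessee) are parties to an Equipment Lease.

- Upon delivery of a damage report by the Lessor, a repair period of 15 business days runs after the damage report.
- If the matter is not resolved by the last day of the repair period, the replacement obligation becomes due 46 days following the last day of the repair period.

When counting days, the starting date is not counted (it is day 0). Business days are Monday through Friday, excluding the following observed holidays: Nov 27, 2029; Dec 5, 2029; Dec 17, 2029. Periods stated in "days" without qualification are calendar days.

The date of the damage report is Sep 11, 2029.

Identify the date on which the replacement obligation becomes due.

Nov 17, 2029

The last day of the repair period: counting 15 business days from Tuesday, Sep 11, 2029 (Sep 12, Sep 13, Sep 14, Sep 17, …, Sep 28, Oct 1, Oct 2, skipping weekends) reaches Tuesday, Oct 2, 2029.
The date on which the replacement obligation becomes due: Oct 2, 2029 + 46 days = Nov 17, 2029.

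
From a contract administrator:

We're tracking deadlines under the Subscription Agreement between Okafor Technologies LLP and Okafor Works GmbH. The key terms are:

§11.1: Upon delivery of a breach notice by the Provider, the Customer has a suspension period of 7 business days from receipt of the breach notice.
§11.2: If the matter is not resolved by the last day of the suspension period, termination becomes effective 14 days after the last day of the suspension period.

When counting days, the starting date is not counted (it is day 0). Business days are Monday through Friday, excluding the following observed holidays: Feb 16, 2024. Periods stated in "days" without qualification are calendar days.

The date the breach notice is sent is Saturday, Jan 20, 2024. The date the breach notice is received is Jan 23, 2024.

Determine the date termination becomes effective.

Feb 15, 2024

The last day of the suspension period: 7 business days after Tuesday, Jan 23, 2024, skipping weekends — Jan 24, Jan 25, Jan 26, Jan 29, Jan 30, Jan 31, Feb 1 — lands on Thursday, Feb 1, 2024.
The date termination becomes effective: Feb 1, 2024 + 14 days = Feb 15, 2024.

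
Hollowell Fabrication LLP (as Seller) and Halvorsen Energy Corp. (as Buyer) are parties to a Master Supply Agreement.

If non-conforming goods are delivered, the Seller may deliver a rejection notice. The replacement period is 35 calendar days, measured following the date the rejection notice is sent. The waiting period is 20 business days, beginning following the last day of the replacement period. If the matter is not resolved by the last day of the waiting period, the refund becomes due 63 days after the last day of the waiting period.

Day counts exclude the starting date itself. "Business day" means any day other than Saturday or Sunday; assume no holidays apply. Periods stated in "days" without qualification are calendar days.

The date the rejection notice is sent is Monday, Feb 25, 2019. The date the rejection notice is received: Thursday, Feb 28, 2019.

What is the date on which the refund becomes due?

Adding 35 calendar days to Feb 25, 2019 gives Apr 1, 2019, which is the last day of the replacement period.
The last day of the waiting period: counting 20 business days from Monday, Apr 1, 2019 (Apr 2, Apr 3, Apr 4, Apr 5, …, Apr 25, Apr 26, Apr 29, skipping weekends) reaches Monday, Apr 29, 2019.
The date on which the refund becomes due: Apr 29, 2019 + 63 days = Jul 1, 2019.

Jul 1, 2019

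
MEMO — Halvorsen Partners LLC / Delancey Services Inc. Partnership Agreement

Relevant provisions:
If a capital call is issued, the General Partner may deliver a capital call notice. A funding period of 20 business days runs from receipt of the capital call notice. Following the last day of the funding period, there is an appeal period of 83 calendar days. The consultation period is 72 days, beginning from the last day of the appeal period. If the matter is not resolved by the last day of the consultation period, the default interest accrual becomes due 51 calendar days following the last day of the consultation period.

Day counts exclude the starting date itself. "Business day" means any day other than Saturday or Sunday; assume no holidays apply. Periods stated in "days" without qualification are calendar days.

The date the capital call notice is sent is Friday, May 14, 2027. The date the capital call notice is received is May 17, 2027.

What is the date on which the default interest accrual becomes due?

The last day of the funding period: counting 20 business days from Monday, May 17, 2027 (May 18, May 19, May 20, May 21, …, Jun 10, Jun 11, Jun 14, skipping weekends) reaches Monday, Jun 14, 2027.
Adding 83 calendar days to Jun 14, 2027 gives Sep 5, 2027, which is the last day of the appeal period.
The last day of the consultation period: Sep 5, 2027 + 72 days = Nov 16, 2027.
The date on which the default interest accrual becomes due: Nov 16, 2027 + 51 days = Jan 6, 2028.

Jan 6, 2028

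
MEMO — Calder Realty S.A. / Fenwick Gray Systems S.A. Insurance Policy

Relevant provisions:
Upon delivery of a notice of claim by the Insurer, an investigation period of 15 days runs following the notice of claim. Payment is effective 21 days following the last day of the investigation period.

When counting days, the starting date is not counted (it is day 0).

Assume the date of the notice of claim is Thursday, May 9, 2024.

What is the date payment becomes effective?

The last day of the investigation period: 15 calendar days after May 9, 2024 is May 24, 2024.
Adding 21 calendar days to May 24, 2024 gives Jun 14, 2024, which is the date payment becomes effective.

Jun 14, 2024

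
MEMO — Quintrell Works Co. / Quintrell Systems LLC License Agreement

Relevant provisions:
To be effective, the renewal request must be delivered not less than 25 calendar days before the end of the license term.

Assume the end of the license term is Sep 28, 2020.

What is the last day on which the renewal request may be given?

Sep 3, 2020

Sep 28, 2020 minus 25 days is Sep 3, 2020.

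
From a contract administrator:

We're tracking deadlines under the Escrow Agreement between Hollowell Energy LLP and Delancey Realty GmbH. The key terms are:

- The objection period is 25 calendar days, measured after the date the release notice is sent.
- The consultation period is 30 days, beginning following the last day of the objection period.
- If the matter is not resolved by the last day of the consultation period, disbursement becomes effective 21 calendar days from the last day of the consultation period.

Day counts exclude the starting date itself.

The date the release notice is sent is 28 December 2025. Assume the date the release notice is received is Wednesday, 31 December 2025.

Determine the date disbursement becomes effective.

The last day of the objection period: 25 calendar days after 28 December 2025 is 22 January 2026.
The last day of the consultation period: 22 January 2026 + 30 days = 21 February 2026.
The date disbursement becomes effective: 21 calendar days after 21 February 2026 is 14 March 2026.

14 March 2026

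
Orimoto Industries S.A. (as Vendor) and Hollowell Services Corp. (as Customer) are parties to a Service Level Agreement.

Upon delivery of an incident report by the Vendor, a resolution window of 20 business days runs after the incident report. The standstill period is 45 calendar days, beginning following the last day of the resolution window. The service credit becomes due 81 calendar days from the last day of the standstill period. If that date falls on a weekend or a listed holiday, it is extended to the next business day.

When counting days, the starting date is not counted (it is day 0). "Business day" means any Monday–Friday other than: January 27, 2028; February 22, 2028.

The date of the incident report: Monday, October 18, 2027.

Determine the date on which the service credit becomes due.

The last day of the resolution window: 20 business days after Monday, October 18, 2027, skipping weekends — Oct 19, Oct 20, Oct 21, Oct 22, …, Nov 11, Nov 12, Nov 15 — lands on Monday, November 15, 2027.
The last day of the standstill period: November 15, 2027 + 45 days = December 30, 2027.
The date on which the service credit becomes due: December 30, 2027 + 81 days = March 20, 2028. March 20, 2028 is a Monday and is not a listed holiday, so no roll-forward applies.

March 20, 2028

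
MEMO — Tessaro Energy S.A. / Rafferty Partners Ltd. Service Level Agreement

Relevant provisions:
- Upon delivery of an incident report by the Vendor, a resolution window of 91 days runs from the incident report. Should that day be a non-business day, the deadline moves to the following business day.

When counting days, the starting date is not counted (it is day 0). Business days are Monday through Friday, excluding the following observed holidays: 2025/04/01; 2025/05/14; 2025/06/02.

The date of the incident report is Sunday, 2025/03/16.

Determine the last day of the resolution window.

The last day of the resolution window: 2025/03/16 + 91 days = 2025/06/15. That falls on a Sunday, so it rolls to the next business day, Monday, 2025/06/16.

2025/06/16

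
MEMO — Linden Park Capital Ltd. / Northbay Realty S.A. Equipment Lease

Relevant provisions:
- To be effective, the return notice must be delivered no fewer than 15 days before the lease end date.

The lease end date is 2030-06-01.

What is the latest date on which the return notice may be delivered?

2030-05-17

Counting back 15 calendar days from 2030-06-01 gives 2030-05-17.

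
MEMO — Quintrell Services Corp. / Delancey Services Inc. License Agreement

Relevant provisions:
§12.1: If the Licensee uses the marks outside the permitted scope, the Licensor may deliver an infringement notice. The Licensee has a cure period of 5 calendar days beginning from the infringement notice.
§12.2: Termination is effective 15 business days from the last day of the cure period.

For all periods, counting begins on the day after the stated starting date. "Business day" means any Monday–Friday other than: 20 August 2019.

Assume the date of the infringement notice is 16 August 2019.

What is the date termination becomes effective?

Adding 5 calendar days to 16 August 2019 gives 21 August 2019, which is the last day of the cure period.
The date termination becomes effective: 15 business days after Wednesday, 21 August 2019, skipping weekends — Aug 22, Aug 23, Aug 26, Aug 27, …, Sep 9, Sep 10, Sep 11 — lands on Wednesday, 11 September 2019.

11 September 2019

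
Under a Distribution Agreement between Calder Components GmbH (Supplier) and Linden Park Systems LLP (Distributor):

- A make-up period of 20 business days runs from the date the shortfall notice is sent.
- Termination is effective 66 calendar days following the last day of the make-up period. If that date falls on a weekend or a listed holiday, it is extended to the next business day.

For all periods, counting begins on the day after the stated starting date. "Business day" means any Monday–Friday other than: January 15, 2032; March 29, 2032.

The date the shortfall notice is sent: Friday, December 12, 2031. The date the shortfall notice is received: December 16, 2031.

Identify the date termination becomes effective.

From Friday, December 12, 2031, 20 business days (Dec 15, Dec 16, Dec 17, Dec 18, …, Jan 7, Jan 8, Jan 9, skipping weekends) brings us to Friday, January 9, 2032, which is the last day of the make-up period.
The date termination becomes effective: January 9, 2032 + 66 days = March 15, 2032. March 15, 2032 is a Monday and is not a listed holiday, so no roll-forward applies.

March 15, 2032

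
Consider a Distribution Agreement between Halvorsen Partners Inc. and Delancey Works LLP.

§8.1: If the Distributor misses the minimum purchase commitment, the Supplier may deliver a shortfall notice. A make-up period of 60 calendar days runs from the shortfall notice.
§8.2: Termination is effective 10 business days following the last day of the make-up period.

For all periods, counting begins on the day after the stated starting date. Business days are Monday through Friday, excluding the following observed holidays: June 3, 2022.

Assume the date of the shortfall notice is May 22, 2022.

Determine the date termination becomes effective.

August 4, 2022

The last day of the make-up period: 60 calendar days after May 22, 2022 is July 21, 2022.
From Thursday, July 21, 2022, 10 business days (Jul 22, Jul 25, Jul 26, Jul 27, Jul 28, Jul 29, Aug 1, Aug 2, Aug 3, Aug 4, skipping weekends) brings us to Thursday, August 4, 2022, which is the date termination becomes effective.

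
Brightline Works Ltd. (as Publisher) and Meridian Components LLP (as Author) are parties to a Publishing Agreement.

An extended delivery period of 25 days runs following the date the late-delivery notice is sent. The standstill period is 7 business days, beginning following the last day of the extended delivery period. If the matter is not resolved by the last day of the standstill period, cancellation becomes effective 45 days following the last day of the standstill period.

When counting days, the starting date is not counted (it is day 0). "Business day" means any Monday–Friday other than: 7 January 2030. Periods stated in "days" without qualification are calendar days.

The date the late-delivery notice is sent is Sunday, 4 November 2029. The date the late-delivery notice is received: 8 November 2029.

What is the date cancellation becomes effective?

24 January 2030

The last day of the extended delivery period: 25 calendar days after 4 November 2029 is 29 November 2029.
The last day of the standstill period: 7 business days after Thursday, 29 November 2029, skipping weekends — Nov 30, Dec 3, Dec 4, Dec 5, Dec 6, Dec 7, Dec 10 — lands on Monday, 10 December 2029.
The date cancellation becomes effective: 10 December 2029 + 45 days = 24 January 2030.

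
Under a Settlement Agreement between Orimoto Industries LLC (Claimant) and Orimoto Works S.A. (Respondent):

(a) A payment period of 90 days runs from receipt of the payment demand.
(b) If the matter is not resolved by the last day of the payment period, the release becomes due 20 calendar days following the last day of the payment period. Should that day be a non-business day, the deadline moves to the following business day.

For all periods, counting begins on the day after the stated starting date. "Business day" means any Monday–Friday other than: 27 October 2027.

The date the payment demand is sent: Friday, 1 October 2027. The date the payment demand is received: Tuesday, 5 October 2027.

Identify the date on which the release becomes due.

24 January 2028

The last day of the payment period: 90 calendar days after 5 October 2027 is 3 January 2028.
Adding 20 calendar days to 3 January 2028 gives 23 January 2028, which is the date on which the release becomes due. That falls on a Sunday, so it rolls to the next business day, Monday, 24 January 2028.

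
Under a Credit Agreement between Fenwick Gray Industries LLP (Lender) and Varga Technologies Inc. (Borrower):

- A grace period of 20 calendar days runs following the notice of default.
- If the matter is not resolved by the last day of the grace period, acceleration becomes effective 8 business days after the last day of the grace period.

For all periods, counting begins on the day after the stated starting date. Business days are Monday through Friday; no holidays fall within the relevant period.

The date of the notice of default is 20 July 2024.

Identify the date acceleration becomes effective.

21 August 2024

Adding 20 calendar days to 20 July 2024 gives 9 August 2024, which is the last day of the grace period.
The date acceleration becomes effective: counting 8 business days from Friday, 9 August 2024 (Aug 12, Aug 13, Aug 14, Aug 15, Aug 16, Aug 19, Aug 20, Aug 21, skipping weekends) reaches Wednesday, 21 August 2024.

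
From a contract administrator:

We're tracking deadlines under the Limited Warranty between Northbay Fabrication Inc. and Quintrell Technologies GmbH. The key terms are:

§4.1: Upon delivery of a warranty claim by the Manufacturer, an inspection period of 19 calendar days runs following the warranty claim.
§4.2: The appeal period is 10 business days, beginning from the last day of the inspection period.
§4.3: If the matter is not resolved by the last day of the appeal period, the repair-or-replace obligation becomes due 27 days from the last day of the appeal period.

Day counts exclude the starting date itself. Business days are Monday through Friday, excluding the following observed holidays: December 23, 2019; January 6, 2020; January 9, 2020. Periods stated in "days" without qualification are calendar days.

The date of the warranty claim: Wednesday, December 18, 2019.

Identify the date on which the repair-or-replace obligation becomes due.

Adding 19 calendar days to December 18, 2019 gives January 6, 2020, which is the last day of the inspection period.
From Monday, January 6, 2020, 10 business days (Jan 7, Jan 8, Jan 10, Jan 13, Jan 14, Jan 15, Jan 16, Jan 17, Jan 20, Jan 21, skipping weekends and the listed holiday on Jan 9) brings us to Tuesday, January 21, 2020, which is the last day of the appeal period.
The date on which the repair-or-replace obligation becomes due: January 21, 2020 + 27 days = February 17, 2020.

February 17, 2020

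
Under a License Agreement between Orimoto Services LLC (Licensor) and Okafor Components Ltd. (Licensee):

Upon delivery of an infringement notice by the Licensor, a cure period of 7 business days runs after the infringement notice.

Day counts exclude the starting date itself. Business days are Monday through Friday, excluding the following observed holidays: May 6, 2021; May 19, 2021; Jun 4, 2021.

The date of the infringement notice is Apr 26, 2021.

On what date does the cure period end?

The last day of the cure period: counting 7 business days from Monday, Apr 26, 2021 (Apr 27, Apr 28, Apr 29, Apr 30, May 3, May 4, May 5, skipping weekends) reaches Wednesday, May 5, 2021.

May 5, 2021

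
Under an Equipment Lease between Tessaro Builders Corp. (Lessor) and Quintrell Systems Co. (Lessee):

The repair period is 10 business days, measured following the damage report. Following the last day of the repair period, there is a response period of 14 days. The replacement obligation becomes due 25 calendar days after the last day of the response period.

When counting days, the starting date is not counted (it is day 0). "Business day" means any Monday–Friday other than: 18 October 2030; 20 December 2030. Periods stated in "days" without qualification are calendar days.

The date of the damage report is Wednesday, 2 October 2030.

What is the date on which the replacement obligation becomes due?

24 November 2030

From Wednesday, 2 October 2030, 10 business days (Oct 3, Oct 4, Oct 7, Oct 8, Oct 9, Oct 10, Oct 11, Oct 14, Oct 15, Oct 16, skipping weekends) brings us to Wednesday, 16 October 2030, which is the last day of the repair period.
The last day of the response period: 16 October 2030 + 14 days = 30 October 2030.
Adding 25 calendar days to 30 October 2030 gives 24 November 2030, which is the date on which the replacement obligation becomes due.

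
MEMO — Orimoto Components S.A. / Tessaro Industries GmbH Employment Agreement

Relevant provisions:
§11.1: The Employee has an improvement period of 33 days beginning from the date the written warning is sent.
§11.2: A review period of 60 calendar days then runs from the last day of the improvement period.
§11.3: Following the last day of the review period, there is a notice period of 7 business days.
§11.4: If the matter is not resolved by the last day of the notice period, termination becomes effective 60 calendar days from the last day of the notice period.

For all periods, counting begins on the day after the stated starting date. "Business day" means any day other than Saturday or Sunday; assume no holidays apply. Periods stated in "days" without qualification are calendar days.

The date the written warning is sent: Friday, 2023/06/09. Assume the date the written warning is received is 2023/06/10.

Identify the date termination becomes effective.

The last day of the improvement period: 2023/06/09 + 33 days = 2023/07/12.
Adding 60 calendar days to 2023/07/12 gives 2023/09/10, which is the last day of the review period.
The last day of the notice period: 7 business days after Sunday, 2023/09/10, skipping weekends — Sep 11, Sep 12, Sep 13, Sep 14, Sep 15, Sep 18, Sep 19 — lands on Tuesday, 2023/09/19.
Adding 60 calendar days to 2023/09/19 gives 2023/11/18, which is the date termination becomes effective.

2023/11/18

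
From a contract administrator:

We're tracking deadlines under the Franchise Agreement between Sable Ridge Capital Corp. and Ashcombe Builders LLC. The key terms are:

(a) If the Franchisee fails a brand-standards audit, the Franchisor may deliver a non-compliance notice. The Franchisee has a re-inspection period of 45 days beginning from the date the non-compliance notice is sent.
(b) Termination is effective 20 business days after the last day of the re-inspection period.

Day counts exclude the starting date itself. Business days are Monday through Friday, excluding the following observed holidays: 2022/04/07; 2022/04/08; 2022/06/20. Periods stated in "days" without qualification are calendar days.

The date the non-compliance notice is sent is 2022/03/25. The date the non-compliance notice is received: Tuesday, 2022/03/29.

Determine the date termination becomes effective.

2022/06/06

Adding 45 calendar days to 2022/03/25 gives 2022/05/09, which is the last day of the re-inspection period.
The date termination becomes effective: counting 20 business days from Monday, 2022/05/09 (May 10, May 11, May 12, May 13, …, Jun 2, Jun 3, Jun 6, skipping weekends) reaches Monday, 2022/06/06.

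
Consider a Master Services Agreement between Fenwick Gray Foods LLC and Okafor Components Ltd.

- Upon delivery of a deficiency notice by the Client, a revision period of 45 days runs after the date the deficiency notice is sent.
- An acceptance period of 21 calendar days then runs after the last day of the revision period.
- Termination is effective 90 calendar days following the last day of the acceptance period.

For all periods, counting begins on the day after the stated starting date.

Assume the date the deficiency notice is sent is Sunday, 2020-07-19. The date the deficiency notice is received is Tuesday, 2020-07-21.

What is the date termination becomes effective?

2020-12-22

Adding 45 calendar days to 2020-07-19 gives 2020-09-02, which is the last day of the revision period.
Adding 21 calendar days to 2020-09-02 gives 2020-09-23, which is the last day of the acceptance period.
The date termination becomes effective: 90 calendar days after 2020-09-23 is 2020-12-22.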